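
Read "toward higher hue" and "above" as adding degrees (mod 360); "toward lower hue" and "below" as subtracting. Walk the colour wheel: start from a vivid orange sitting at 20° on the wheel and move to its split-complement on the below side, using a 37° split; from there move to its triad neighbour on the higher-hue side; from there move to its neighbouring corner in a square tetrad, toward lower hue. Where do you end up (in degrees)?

193°

split-comp 37° ↓ +143°: 20 + 143 = 163°
triadic ↑ +120°: 163 + 120 = 283°
square ↓ −90°: 283 − 90 = 193°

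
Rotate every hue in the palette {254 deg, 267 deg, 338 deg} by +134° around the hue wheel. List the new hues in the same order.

28°, 41°, 112°

254 + 134 = 388 → 388 − 360 = 28°
267 + 134 = 401 → 401 − 360 = 41°
338 + 134 = 472 → 472 − 360 = 112°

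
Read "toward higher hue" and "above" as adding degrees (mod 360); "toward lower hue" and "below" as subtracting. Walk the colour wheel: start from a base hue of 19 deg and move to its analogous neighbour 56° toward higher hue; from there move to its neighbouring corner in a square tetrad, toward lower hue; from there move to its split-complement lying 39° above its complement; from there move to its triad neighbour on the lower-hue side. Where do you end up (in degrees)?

19 + 56 = 75°   (analog 56° ↑)
75 − 90 = -15 → -15 + 360 = 345°   (square ↓)
345 + 219 = 564 → 564 − 360 = 204°   (split-comp 39° ↑)
204 − 120 = 84°   (triadic ↓)

84°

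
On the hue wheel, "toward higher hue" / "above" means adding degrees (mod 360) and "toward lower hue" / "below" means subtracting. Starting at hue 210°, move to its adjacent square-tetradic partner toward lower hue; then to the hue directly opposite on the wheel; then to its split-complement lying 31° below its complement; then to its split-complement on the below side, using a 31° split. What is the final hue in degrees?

238°

−90° (square ↓): 210 − 90 = 120°
+180° (complement): 120 + 180 = 300°
+149° (split-comp 31° ↓): 300 + 149 = 449 → 449 − 360 = 89°
+149° (split-comp 31° ↓): 89 + 149 = 238°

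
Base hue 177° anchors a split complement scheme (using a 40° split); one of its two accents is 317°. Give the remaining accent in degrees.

Split-complementary hues sit 40° either side of the complement.
Complement of the base 177°: 177 + 180 = 357°
The given accent 317° is 40° one side of 357°; the other accent sits 40° the other side: 357 + 40 = 397 → 397 − 360 = 37°

37°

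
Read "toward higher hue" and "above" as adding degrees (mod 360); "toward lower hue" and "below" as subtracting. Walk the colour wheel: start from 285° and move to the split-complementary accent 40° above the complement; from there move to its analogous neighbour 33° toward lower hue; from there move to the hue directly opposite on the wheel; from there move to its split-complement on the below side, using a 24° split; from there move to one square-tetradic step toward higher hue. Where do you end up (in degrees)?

178°

split-comp 40° ↑ +220°: 285 + 220 = 505 → 505 − 360 = 145°
analog 33° ↓ −33°: 145 − 33 = 112°
complement +180°: 112 + 180 = 292°
split-comp 24° ↓ +156°: 292 + 156 = 448 → 448 − 360 = 88°
square ↑ +90°: 88 + 90 = 178°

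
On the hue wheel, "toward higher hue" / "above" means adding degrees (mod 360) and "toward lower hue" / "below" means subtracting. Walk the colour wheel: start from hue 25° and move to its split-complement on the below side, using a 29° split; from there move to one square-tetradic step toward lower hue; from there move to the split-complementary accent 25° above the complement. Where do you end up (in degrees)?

291°

25 + 151 = 176°   (split-comp 29° ↓)
176 − 90 = 86°   (square ↓)
86 + 205 = 291°   (split-comp 25° ↑)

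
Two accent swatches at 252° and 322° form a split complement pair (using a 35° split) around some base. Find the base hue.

The accents sit 35° either side of the complement, so the complement is their short-arc midpoint on the wheel.
Short-arc midpoint of 252° and 322°: 287°.
Base is 180° from the complement: 287 − 180 = 107°

107°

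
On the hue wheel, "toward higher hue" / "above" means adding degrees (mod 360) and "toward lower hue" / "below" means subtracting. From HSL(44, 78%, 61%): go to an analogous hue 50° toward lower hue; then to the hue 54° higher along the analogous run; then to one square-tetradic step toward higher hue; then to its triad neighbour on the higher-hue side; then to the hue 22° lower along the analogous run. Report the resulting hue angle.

236°

44 − 50 = -6 → -6 + 360 = 354°   (analog 50° ↓)
354 + 54 = 408 → 408 − 360 = 48°   (analog 54° ↑)
48 + 90 = 138°   (square ↑)
138 + 120 = 258°   (triadic ↑)
258 − 22 = 236°   (analog 22° ↓)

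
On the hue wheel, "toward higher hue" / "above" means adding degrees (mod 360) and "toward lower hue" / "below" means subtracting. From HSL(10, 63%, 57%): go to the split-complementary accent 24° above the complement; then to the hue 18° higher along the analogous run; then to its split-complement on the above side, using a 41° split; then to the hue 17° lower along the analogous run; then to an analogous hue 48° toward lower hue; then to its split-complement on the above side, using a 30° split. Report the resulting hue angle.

10 + 204 = 214°   (split-comp 24° ↑)
214 + 18 = 232°   (analog 18° ↑)
232 + 221 = 453 → 453 − 360 = 93°   (split-comp 41° ↑)
93 − 17 = 76°   (analog 17° ↓)
76 − 48 = 28°   (analog 48° ↓)
28 + 210 = 238°   (split-comp 30° ↑)

238°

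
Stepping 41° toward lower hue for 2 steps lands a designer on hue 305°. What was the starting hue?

27°

2 steps of 41° (toward lower hue) give a net shift of −82°.
Start = end − shift: 305 + 82 = 387 → 387 − 360 = 27°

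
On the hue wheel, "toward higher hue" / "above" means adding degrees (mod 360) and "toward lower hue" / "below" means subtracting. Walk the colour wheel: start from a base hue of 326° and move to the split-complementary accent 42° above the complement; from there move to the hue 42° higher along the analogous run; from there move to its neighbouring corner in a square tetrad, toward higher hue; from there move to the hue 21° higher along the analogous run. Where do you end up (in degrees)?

341°

+222° (split-comp 42° ↑): 326 + 222 = 548 → 548 − 360 = 188°
+42° (analog 42° ↑): 188 + 42 = 230°
+90° (square ↑): 230 + 90 = 320°
+21° (analog 21° ↑): 320 + 21 = 341°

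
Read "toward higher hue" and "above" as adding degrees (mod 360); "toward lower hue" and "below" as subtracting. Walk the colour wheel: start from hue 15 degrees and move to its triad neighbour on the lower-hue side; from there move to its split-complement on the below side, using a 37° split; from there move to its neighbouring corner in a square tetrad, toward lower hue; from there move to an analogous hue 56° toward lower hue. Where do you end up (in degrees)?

252°

triadic ↓ −120°: 15 − 120 = -105 → -105 + 360 = 255°
split-comp 37° ↓ +143°: 255 + 143 = 398 → 398 − 360 = 38°
square ↓ −90°: 38 − 90 = -52 → -52 + 360 = 308°
analog 56° ↓ −56°: 308 − 56 = 252°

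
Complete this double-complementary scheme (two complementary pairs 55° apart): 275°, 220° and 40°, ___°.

A rectangular tetradic uses two complementary pairs 55° apart: offsets 0°, 55°, 180°, 235°.
Among {40°, 220°, 275°}, 40° and 220° are a 180° pair.
The remaining hue 275° needs its own complement: 275 + 180 = 455 → 455 − 360 = 95°

95°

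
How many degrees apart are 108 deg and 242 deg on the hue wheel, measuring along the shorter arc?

134°

|108 − 242| = 134.
134 ≤ 180, so the shorter arc is 134°.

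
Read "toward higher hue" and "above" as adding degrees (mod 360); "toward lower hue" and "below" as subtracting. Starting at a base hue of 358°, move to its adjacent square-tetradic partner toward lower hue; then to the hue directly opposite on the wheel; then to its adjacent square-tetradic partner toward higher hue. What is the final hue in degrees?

square ↓ −90°: 358 − 90 = 268°
complement +180°: 268 + 180 = 448 → 448 − 360 = 88°
square ↑ +90°: 88 + 90 = 178°

178°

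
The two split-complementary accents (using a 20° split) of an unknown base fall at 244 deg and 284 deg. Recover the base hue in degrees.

The accents sit 20° either side of the complement, so the complement is their short-arc midpoint on the wheel.
Short-arc midpoint of 244° and 284°: 264°.
Base is 180° from the complement: 264 − 180 = 84°

84°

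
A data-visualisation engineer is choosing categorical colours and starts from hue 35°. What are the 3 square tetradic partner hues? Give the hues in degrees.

A square tetradic scheme places four hues every 90°.
35 + 90 = 125°
35 + 180 = 215°
35 + 270 = 305°

125°, 215° and 305°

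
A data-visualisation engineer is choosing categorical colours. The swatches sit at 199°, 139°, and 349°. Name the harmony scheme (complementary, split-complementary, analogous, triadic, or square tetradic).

Sort the hues: 139°, 199°, 349°.
Successive gaps around the wheel: 60°, 150°, 150°.
Two 150° gaps and one 60° gap — a base hue opposite a pair of accents 30° either side of its complement — is the split-complementary pattern.

split-complementary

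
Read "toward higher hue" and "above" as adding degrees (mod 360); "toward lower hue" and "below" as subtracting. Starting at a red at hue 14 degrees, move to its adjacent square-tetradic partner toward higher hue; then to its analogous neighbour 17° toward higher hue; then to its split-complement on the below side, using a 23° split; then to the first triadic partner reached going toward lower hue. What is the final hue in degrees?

158°

14 + 90 = 104°   (square ↑)
104 + 17 = 121°   (analog 17° ↑)
121 + 157 = 278°   (split-comp 23° ↓)
278 − 120 = 158°   (triadic ↓)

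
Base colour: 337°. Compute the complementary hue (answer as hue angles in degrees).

157°

The complement sits 180° across the wheel.
337 + 180 = 517 → 517 − 360 = 157°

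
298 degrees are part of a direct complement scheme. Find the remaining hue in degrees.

118°

The complement sits 180° across the wheel.
The full set through 298° is {118°, 298°}.
Given {298°}, the missing hue is 118°.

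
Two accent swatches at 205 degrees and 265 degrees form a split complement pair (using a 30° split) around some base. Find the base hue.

The accents sit 30° either side of the complement, so the complement is their short-arc midpoint on the wheel.
Short-arc midpoint of 205° and 265°: 235°.
Base is 180° from the complement: 235 − 180 = 55°

55°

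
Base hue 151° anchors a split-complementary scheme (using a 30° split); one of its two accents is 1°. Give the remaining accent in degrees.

301°

Split-complementary hues sit 30° either side of the complement.
Complement of the base 151°: 151 + 180 = 331°
The given accent 1° is 30° one side of 331°; the other accent sits 30° the other side: 331 − 30 = 301°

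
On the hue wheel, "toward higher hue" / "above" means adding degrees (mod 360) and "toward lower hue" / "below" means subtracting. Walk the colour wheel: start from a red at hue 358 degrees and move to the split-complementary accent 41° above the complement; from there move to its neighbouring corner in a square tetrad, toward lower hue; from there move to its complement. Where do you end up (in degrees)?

309°

358 + 221 = 579 → 579 − 360 = 219°   (split-comp 41° ↑)
219 − 90 = 129°   (square ↓)
129 + 180 = 309°   (complement)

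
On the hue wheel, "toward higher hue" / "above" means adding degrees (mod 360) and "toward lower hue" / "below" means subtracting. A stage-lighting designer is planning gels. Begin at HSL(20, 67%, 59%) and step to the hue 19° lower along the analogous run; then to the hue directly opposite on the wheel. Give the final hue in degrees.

181°

20 − 19 = 1°   (analog 19° ↓)
1 + 180 = 181°   (complement)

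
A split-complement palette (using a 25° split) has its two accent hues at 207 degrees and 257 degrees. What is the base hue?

52°

The accents sit 25° either side of the complement, so the complement is their short-arc midpoint on the wheel.
Short-arc midpoint of 207° and 257°: 232°.
Base is 180° from the complement: 232 − 180 = 52°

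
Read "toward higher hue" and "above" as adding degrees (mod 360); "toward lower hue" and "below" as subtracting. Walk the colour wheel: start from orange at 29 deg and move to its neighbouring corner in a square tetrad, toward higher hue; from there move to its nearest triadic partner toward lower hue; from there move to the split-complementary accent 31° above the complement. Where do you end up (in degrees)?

29 + 90 = 119°   (square ↑)
119 − 120 = -1 → -1 + 360 = 359°   (triadic ↓)
359 + 211 = 570 → 570 − 360 = 210°   (split-comp 31° ↑)

210°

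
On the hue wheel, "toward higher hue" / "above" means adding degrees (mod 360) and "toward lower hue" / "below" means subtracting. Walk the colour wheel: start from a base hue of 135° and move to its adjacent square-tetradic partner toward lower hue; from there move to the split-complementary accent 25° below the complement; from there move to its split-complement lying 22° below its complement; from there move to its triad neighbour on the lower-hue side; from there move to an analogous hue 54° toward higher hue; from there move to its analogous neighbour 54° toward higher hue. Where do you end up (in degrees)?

346°

−90° (square ↓): 135 − 90 = 45°
+155° (split-comp 25° ↓): 45 + 155 = 200°
+158° (split-comp 22° ↓): 200 + 158 = 358°
−120° (triadic ↓): 358 − 120 = 238°
+54° (analog 54° ↑): 238 + 54 = 292°
+54° (analog 54° ↑): 292 + 54 = 346°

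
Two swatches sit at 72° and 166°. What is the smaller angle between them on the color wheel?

|72 − 166| = 94.
94 ≤ 180, so the shorter arc is 94°.

94°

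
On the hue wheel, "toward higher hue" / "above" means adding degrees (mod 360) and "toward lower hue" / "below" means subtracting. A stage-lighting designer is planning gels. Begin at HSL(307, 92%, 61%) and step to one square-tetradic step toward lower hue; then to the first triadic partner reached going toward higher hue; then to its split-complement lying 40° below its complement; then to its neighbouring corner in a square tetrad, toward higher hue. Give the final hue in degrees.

square ↓ −90°: 307 − 90 = 217°
triadic ↑ +120°: 217 + 120 = 337°
split-comp 40° ↓ +140°: 337 + 140 = 477 → 477 − 360 = 117°
square ↑ +90°: 117 + 90 = 207°

207°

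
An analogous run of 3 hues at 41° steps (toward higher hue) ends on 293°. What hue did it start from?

211°

2 steps of 41° (toward higher hue) give a net shift of +82°.
Start = end − shift: 293 − 82 = 211°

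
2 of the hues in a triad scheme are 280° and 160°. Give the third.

40°

A triad places three hues 120° apart.
The full set through 160° is {40°, 160°, 280°}.
Given {160°, 280°}, the missing hue is 40°.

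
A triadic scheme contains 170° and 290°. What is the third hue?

A triad spaces three hues 120° apart.
The full set is {50°, 170°, 290°}.

50°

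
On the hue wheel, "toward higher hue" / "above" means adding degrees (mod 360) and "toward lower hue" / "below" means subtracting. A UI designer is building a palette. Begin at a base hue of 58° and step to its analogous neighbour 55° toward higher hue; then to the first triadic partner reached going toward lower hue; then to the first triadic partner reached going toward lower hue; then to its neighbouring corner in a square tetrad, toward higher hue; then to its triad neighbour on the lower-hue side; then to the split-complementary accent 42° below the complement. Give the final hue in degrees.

341°

analog 55° ↑ +55°: 58 + 55 = 113°
triadic ↓ −120°: 113 − 120 = -7 → -7 + 360 = 353°
triadic ↓ −120°: 353 − 120 = 233°
square ↑ +90°: 233 + 90 = 323°
triadic ↓ −120°: 323 − 120 = 203°
split-comp 42° ↓ +138°: 203 + 138 = 341°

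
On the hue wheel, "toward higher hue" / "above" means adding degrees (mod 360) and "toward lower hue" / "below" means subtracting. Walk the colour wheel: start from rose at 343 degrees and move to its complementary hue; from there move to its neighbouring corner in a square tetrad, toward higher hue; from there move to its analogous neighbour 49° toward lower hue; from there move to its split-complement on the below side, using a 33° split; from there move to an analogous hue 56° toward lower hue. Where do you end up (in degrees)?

+180° (complement): 343 + 180 = 523 → 523 − 360 = 163°
+90° (square ↑): 163 + 90 = 253°
−49° (analog 49° ↓): 253 − 49 = 204°
+147° (split-comp 33° ↓): 204 + 147 = 351°
−56° (analog 56° ↓): 351 − 56 = 295°

295°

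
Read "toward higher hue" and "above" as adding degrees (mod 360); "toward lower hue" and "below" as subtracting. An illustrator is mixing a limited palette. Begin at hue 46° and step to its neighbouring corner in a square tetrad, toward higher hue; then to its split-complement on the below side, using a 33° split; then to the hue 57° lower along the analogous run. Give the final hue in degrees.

46 + 90 = 136°   (square ↑)
136 + 147 = 283°   (split-comp 33° ↓)
283 − 57 = 226°   (analog 57° ↓)

226°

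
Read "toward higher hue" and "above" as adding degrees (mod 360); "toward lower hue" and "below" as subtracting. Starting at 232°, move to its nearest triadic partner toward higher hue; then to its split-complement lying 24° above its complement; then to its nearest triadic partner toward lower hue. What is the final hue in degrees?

+120° (triadic ↑): 232 + 120 = 352°
+204° (split-comp 24° ↑): 352 + 204 = 556 → 556 − 360 = 196°
−120° (triadic ↓): 196 − 120 = 76°

76°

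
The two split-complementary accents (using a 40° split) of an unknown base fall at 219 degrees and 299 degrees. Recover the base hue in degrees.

79°

The accents sit 40° either side of the complement, so the complement is their short-arc midpoint on the wheel.
Short-arc midpoint of 219° and 299°: 259°.
Base is 180° from the complement: 259 − 180 = 79°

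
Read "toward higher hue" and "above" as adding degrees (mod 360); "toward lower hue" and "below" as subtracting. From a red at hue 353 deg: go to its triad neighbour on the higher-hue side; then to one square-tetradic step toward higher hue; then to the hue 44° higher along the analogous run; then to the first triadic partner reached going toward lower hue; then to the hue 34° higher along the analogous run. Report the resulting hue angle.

triadic ↑ +120°: 353 + 120 = 473 → 473 − 360 = 113°
square ↑ +90°: 113 + 90 = 203°
analog 44° ↑ +44°: 203 + 44 = 247°
triadic ↓ −120°: 247 − 120 = 127°
analog 34° ↑ +34°: 127 + 34 = 161°

161°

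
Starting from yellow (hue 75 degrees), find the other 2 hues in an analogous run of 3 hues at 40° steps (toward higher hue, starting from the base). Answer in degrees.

Analogous hues sit every 40° along the wheel.
75 + 40 = 115°
75 + 80 = 155°

115° and 155°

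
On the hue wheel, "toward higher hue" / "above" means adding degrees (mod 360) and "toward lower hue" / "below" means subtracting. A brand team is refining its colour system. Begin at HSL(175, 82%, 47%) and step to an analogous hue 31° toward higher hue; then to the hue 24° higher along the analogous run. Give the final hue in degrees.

230°

175 + 31 = 206°   (analog 31° ↑)
206 + 24 = 230°   (analog 24° ↑)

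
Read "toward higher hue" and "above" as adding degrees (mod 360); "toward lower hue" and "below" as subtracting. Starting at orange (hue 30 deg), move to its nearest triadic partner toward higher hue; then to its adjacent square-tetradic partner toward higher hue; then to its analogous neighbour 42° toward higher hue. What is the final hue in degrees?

+120° (triadic ↑): 30 + 120 = 150°
+90° (square ↑): 150 + 90 = 240°
+42° (analog 42° ↑): 240 + 42 = 282°

282°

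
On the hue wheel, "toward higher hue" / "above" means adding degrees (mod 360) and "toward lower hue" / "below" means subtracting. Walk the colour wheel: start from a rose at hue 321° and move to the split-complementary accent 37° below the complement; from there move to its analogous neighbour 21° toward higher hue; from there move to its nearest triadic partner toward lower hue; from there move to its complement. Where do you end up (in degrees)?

+143° (split-comp 37° ↓): 321 + 143 = 464 → 464 − 360 = 104°
+21° (analog 21° ↑): 104 + 21 = 125°
−120° (triadic ↓): 125 − 120 = 5°
+180° (complement): 5 + 180 = 185°

185°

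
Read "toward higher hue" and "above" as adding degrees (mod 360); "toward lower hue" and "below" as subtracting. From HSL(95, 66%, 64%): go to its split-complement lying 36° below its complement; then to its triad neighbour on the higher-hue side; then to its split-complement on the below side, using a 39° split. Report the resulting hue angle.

140°

95 + 144 = 239°   (split-comp 36° ↓)
239 + 120 = 359°   (triadic ↑)
359 + 141 = 500 → 500 − 360 = 140°   (split-comp 39° ↓)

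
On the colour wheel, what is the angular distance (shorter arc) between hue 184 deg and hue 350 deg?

166°

|184 − 350| = 166.
166 ≤ 180, so the shorter arc is 166°.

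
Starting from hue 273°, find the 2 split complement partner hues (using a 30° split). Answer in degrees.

63° and 123°

Split-complementary hues sit 30° either side of the complement.
Complement of 273°: 273 + 180 = 453 → 453 − 360 = 93°
93 − 30 = 63°
93 + 30 = 123°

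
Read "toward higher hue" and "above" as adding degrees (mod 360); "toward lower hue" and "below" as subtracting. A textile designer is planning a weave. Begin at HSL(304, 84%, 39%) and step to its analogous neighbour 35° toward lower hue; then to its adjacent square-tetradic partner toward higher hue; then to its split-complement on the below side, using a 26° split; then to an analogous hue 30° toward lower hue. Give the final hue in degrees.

123°

−35° (analog 35° ↓): 304 − 35 = 269°
+90° (square ↑): 269 + 90 = 359°
+154° (split-comp 26° ↓): 359 + 154 = 513 → 513 − 360 = 153°
−30° (analog 30° ↓): 153 − 30 = 123°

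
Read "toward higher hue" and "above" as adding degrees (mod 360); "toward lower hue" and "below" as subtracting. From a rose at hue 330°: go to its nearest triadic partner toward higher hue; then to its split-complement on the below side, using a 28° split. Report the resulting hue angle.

330 + 120 = 450 → 450 − 360 = 90°   (triadic ↑)
90 + 152 = 242°   (split-comp 28° ↓)

242°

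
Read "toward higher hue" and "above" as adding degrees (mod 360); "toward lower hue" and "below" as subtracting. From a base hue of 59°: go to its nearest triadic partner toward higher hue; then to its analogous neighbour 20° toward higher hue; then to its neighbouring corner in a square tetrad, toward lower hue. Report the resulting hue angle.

109°

+120° (triadic ↑): 59 + 120 = 179°
+20° (analog 20° ↑): 179 + 20 = 199°
−90° (square ↓): 199 − 90 = 109°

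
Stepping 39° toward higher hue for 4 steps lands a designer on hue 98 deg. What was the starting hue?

302°

4 steps of 39° (toward higher hue) give a net shift of +156°.
Start = end − shift: 98 − 156 = -58 → -58 + 360 = 302°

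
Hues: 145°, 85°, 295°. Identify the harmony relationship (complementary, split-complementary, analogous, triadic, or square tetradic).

split-complementary

Sort the hues: 85°, 145°, 295°.
Successive gaps around the wheel: 60°, 150°, 150°.
Two 150° gaps and one 60° gap — a base hue opposite a pair of accents 30° either side of its complement — is the split-complementary pattern.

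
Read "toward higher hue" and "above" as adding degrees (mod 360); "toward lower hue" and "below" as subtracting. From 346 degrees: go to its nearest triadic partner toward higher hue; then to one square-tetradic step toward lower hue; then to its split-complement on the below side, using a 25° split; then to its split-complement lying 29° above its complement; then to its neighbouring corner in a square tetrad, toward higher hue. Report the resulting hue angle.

110°

346 + 120 = 466 → 466 − 360 = 106°   (triadic ↑)
106 − 90 = 16°   (square ↓)
16 + 155 = 171°   (split-comp 25° ↓)
171 + 209 = 380 → 380 − 360 = 20°   (split-comp 29° ↑)
20 + 90 = 110°   (square ↑)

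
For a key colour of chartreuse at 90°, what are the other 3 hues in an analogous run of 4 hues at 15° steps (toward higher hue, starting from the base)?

105°, 120° and 135°

Analogous hues sit every 15° along the wheel.
90 + 15 = 105°
90 + 30 = 120°
90 + 45 = 135°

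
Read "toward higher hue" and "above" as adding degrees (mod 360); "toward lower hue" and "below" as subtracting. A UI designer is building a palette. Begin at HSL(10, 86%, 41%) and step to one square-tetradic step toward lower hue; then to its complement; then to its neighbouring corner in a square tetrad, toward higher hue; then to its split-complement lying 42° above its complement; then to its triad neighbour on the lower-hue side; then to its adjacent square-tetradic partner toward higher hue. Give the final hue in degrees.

22°

10 − 90 = -80 → -80 + 360 = 280°   (square ↓)
280 + 180 = 460 → 460 − 360 = 100°   (complement)
100 + 90 = 190°   (square ↑)
190 + 222 = 412 → 412 − 360 = 52°   (split-comp 42° ↑)
52 − 120 = -68 → -68 + 360 = 292°   (triadic ↓)
292 + 90 = 382 → 382 − 360 = 22°   (square ↑)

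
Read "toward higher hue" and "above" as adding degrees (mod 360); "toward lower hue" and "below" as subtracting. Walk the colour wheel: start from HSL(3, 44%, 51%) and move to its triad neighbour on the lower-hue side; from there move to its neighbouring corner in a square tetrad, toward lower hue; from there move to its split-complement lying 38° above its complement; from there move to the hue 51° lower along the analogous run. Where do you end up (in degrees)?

320°

3 − 120 = -117 → -117 + 360 = 243°   (triadic ↓)
243 − 90 = 153°   (square ↓)
153 + 218 = 371 → 371 − 360 = 11°   (split-comp 38° ↑)
11 − 51 = -40 → -40 + 360 = 320°   (analog 51° ↓)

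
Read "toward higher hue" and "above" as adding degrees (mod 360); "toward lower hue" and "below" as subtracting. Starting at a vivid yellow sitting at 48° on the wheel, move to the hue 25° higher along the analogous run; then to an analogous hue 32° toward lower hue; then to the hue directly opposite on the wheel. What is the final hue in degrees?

+25° (analog 25° ↑): 48 + 25 = 73°
−32° (analog 32° ↓): 73 − 32 = 41°
+180° (complement): 41 + 180 = 221°

221°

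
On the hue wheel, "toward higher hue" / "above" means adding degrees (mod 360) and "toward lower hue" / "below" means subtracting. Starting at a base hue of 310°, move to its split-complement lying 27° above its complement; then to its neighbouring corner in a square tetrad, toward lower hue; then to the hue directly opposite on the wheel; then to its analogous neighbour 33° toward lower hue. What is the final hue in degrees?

214°

+207° (split-comp 27° ↑): 310 + 207 = 517 → 517 − 360 = 157°
−90° (square ↓): 157 − 90 = 67°
+180° (complement): 67 + 180 = 247°
−33° (analog 33° ↓): 247 − 33 = 214°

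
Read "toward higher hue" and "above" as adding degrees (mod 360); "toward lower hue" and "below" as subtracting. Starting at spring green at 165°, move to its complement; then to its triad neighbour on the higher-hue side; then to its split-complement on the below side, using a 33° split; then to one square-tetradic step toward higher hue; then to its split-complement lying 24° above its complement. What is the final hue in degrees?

+180° (complement): 165 + 180 = 345°
+120° (triadic ↑): 345 + 120 = 465 → 465 − 360 = 105°
+147° (split-comp 33° ↓): 105 + 147 = 252°
+90° (square ↑): 252 + 90 = 342°
+204° (split-comp 24° ↑): 342 + 204 = 546 → 546 − 360 = 186°

186°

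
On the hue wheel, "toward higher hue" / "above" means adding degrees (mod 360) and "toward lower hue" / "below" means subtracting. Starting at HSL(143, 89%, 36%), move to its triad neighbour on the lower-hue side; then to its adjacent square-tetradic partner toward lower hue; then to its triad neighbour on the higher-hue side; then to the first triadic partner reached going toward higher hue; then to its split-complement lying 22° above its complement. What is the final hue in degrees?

−120° (triadic ↓): 143 − 120 = 23°
−90° (square ↓): 23 − 90 = -67 → -67 + 360 = 293°
+120° (triadic ↑): 293 + 120 = 413 → 413 − 360 = 53°
+120° (triadic ↑): 53 + 120 = 173°
+202° (split-comp 22° ↑): 173 + 202 = 375 → 375 − 360 = 15°

15°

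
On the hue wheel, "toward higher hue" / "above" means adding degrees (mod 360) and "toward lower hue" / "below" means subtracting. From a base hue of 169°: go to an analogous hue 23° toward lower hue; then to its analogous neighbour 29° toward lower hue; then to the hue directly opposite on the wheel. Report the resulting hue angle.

−23° (analog 23° ↓): 169 − 23 = 146°
−29° (analog 29° ↓): 146 − 29 = 117°
+180° (complement): 117 + 180 = 297°

297°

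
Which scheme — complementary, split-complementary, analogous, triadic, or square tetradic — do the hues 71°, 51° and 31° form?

analogous

Sort the hues: 31°, 51°, 71°.
Successive gaps around the wheel: 20°, 20°, 320°.
A run of hues at equal small steps (20°) with one large closing gap is an analogous group.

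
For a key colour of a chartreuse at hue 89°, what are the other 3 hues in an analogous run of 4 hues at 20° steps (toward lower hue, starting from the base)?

89 − 20 = 69°
89 − 40 = 49°
89 − 60 = 29°

69°, 49°, and 29°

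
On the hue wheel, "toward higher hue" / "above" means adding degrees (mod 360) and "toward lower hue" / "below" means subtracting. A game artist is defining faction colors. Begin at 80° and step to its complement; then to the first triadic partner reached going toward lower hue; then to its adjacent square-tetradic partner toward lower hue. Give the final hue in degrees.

80 + 180 = 260°   (complement)
260 − 120 = 140°   (triadic ↓)
140 − 90 = 50°   (square ↓)

50°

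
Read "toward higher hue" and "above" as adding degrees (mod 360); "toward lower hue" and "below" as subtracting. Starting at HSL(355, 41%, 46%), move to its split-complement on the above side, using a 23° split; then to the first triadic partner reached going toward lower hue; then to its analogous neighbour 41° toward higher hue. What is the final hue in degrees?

119°

355 + 203 = 558 → 558 − 360 = 198°   (split-comp 23° ↑)
198 − 120 = 78°   (triadic ↓)
78 + 41 = 119°   (analog 41° ↑)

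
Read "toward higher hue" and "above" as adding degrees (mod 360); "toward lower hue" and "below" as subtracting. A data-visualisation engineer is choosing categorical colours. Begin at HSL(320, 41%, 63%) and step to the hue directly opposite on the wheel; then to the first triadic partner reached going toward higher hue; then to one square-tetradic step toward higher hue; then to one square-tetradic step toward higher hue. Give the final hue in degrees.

320 + 180 = 500 → 500 − 360 = 140°   (complement)
140 + 120 = 260°   (triadic ↑)
260 + 90 = 350°   (square ↑)
350 + 90 = 440 → 440 − 360 = 80°   (square ↑)

80°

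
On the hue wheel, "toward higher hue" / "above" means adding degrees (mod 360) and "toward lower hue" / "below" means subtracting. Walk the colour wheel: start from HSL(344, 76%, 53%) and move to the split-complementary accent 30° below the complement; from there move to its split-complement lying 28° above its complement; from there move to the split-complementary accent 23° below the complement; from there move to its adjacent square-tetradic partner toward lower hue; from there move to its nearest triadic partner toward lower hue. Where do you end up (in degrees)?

289°

split-comp 30° ↓ +150°: 344 + 150 = 494 → 494 − 360 = 134°
split-comp 28° ↑ +208°: 134 + 208 = 342°
split-comp 23° ↓ +157°: 342 + 157 = 499 → 499 − 360 = 139°
square ↓ −90°: 139 − 90 = 49°
triadic ↓ −120°: 49 − 120 = -71 → -71 + 360 = 289°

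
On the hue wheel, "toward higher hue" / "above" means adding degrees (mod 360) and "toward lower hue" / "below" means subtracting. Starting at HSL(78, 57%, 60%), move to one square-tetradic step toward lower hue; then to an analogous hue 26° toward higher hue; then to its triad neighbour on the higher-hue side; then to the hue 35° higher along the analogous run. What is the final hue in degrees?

169°

−90° (square ↓): 78 − 90 = -12 → -12 + 360 = 348°
+26° (analog 26° ↑): 348 + 26 = 374 → 374 − 360 = 14°
+120° (triadic ↑): 14 + 120 = 134°
+35° (analog 35° ↑): 134 + 35 = 169°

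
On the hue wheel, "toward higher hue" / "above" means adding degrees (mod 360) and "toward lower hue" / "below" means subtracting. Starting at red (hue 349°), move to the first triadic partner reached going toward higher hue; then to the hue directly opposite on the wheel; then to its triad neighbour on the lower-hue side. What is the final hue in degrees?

169°

349 + 120 = 469 → 469 − 360 = 109°   (triadic ↑)
109 + 180 = 289°   (complement)
289 − 120 = 169°   (triadic ↓)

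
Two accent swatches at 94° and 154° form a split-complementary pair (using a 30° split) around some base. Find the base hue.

304°

The accents sit 30° either side of the complement, so the complement is their short-arc midpoint on the wheel.
Short-arc midpoint of 94° and 154°: 124°.
Base is 180° from the complement: 124 − 180 = -56 → -56 + 360 = 304°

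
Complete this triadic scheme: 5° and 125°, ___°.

245°

A triad places three hues 120° apart.
The full set through 5° is {5°, 125°, 245°}.
Given {5°, 125°}, the missing hue is 245°.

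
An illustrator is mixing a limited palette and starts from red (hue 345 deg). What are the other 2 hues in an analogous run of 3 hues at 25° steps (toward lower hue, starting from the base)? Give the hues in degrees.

Analogous hues sit every 25° along the wheel.
345 − 25 = 320°
345 − 50 = 295°

320° and 295°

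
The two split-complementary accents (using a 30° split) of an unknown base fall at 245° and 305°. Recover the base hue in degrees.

95°

The accents sit 30° either side of the complement, so the complement is their short-arc midpoint on the wheel.
Short-arc midpoint of 245° and 305°: 275°.
Base is 180° from the complement: 275 − 180 = 95°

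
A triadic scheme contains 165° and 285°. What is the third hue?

45°

A triad spaces three hues 120° apart.
The full set is {45°, 165°, 285°}.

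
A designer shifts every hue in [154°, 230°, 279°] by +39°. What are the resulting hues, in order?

193°, 269°, 318°

154 + 39 = 193°
230 + 39 = 269°
279 + 39 = 318°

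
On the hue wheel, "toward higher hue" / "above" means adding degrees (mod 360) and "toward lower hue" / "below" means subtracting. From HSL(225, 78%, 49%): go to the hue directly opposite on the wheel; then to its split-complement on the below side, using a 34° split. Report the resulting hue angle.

+180° (complement): 225 + 180 = 405 → 405 − 360 = 45°
+146° (split-comp 34° ↓): 45 + 146 = 191°

191°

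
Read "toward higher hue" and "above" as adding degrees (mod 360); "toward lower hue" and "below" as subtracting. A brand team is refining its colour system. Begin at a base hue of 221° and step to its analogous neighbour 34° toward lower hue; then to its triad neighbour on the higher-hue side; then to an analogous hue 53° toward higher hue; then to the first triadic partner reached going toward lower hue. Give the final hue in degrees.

−34° (analog 34° ↓): 221 − 34 = 187°
+120° (triadic ↑): 187 + 120 = 307°
+53° (analog 53° ↑): 307 + 53 = 360 → 360 − 360 = 0°
−120° (triadic ↓): 0 − 120 = -120 → -120 + 360 = 240°

240°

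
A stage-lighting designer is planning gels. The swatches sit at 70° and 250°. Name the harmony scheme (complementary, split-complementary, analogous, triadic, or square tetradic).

Sort the hues: 70°, 250°.
Successive gaps around the wheel: 180°, 180°.
Two hues 180° apart are complementary.

complementary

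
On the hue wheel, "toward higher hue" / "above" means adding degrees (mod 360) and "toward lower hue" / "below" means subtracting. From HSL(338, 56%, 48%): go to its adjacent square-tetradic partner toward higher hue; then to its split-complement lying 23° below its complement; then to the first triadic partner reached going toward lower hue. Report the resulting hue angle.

+90° (square ↑): 338 + 90 = 428 → 428 − 360 = 68°
+157° (split-comp 23° ↓): 68 + 157 = 225°
−120° (triadic ↓): 225 − 120 = 105°

105°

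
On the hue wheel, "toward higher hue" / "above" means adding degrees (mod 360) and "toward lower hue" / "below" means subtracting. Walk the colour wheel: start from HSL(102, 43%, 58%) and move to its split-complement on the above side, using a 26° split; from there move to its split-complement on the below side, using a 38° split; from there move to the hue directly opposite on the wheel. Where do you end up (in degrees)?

split-comp 26° ↑ +206°: 102 + 206 = 308°
split-comp 38° ↓ +142°: 308 + 142 = 450 → 450 − 360 = 90°
complement +180°: 90 + 180 = 270°

270°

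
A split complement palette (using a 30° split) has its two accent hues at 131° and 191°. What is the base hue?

The accents sit 30° either side of the complement, so the complement is their short-arc midpoint on the wheel.
Short-arc midpoint of 131° and 191°: 161°.
Base is 180° from the complement: 161 − 180 = -19 → -19 + 360 = 341°

341°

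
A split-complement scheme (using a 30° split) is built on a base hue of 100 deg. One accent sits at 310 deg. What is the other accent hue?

Split-complementary hues sit 30° either side of the complement.
Complement of the base 100°: 100 + 180 = 280°
The given accent 310° is 30° one side of 280°; the other accent sits 30° the other side: 280 − 30 = 250°

250°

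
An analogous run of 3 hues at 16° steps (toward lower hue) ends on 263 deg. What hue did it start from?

2 steps of 16° (toward lower hue) give a net shift of −32°.
Start = end − shift: 263 + 32 = 295°

295°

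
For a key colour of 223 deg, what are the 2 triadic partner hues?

A triad places three hues 120° apart.
223 + 120 = 343°
223 + 240 = 463 → 463 − 360 = 103°

343° and 103°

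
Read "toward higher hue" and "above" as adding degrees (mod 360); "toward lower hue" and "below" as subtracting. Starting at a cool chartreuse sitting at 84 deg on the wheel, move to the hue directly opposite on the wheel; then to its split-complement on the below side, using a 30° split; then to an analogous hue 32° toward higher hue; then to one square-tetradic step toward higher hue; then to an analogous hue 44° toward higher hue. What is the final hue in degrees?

84 + 180 = 264°   (complement)
264 + 150 = 414 → 414 − 360 = 54°   (split-comp 30° ↓)
54 + 32 = 86°   (analog 32° ↑)
86 + 90 = 176°   (square ↑)
176 + 44 = 220°   (analog 44° ↑)

220°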